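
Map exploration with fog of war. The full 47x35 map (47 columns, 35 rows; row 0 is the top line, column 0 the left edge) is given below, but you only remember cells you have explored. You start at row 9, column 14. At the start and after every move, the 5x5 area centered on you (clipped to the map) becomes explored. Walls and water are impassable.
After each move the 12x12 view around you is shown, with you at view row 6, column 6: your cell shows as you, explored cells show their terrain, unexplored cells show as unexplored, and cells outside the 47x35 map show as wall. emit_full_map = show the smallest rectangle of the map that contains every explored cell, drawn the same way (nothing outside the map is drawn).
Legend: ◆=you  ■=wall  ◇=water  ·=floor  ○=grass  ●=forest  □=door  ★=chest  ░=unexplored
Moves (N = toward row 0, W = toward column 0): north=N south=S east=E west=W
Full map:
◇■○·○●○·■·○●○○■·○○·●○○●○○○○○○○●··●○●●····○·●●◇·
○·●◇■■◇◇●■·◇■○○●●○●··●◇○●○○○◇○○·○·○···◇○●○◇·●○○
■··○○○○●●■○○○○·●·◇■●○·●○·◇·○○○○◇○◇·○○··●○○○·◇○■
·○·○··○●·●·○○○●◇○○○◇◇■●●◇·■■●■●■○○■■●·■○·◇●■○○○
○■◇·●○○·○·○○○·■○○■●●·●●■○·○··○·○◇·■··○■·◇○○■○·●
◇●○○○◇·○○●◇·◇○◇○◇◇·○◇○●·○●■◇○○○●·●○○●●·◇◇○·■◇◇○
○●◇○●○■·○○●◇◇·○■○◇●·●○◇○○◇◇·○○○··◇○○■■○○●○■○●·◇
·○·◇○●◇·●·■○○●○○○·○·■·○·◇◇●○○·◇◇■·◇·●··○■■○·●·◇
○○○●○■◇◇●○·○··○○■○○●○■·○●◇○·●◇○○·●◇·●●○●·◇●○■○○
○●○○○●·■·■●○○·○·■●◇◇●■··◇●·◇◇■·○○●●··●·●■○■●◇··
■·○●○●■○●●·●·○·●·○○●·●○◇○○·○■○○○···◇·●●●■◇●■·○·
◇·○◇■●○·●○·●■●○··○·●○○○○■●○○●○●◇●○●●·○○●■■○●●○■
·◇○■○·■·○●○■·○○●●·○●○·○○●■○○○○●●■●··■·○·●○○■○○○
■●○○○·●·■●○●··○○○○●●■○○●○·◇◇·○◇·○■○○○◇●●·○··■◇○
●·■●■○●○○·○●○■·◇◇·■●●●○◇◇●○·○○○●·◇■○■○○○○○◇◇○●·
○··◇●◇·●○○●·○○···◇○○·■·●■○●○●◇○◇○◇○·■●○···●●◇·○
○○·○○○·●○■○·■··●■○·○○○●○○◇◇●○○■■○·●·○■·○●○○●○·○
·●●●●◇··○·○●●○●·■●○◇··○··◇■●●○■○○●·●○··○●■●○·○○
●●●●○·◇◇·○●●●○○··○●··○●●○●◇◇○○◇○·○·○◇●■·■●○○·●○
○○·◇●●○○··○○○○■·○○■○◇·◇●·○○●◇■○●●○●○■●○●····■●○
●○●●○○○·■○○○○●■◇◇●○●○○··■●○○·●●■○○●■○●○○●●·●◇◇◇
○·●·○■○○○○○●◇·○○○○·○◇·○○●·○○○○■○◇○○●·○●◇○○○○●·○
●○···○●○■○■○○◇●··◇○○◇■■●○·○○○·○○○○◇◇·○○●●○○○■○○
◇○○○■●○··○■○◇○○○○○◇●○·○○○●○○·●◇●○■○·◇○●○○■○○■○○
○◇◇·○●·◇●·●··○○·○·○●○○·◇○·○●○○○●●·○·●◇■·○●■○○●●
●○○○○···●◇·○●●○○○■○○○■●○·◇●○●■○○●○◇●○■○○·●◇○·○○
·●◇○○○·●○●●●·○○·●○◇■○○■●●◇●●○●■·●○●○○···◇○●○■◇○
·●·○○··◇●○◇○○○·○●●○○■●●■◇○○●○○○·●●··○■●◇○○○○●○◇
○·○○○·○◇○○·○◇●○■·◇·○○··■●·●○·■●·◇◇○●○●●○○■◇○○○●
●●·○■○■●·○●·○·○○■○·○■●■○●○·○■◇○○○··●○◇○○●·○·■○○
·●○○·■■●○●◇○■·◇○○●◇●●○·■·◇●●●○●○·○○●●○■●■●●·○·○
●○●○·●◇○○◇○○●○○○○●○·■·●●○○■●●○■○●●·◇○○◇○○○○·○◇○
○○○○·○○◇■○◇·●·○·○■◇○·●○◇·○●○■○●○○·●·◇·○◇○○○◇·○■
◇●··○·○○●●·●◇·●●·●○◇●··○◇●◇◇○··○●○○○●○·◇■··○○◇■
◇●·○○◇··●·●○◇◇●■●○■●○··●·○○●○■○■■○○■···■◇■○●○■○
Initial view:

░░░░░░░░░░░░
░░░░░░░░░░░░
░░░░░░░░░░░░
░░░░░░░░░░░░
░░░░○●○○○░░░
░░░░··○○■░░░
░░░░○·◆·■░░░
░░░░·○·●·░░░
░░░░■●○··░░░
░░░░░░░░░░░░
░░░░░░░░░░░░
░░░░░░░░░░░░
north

░░░░░░░░░░░░
░░░░░░░░░░░░
░░░░░░░░░░░░
░░░░░░░░░░░░
░░░░◇·○■○░░░
░░░░○●○○○░░░
░░░░··◆○■░░░
░░░░○·○·■░░░
░░░░·○·●·░░░
░░░░■●○··░░░
░░░░░░░░░░░░
░░░░░░░░░░░░

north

░░░░░░░░░░░░
░░░░░░░░░░░░
░░░░░░░░░░░░
░░░░░░░░░░░░
░░░░◇○◇○◇░░░
░░░░◇·○■○░░░
░░░░○●◆○○░░░
░░░░··○○■░░░
░░░░○·○·■░░░
░░░░·○·●·░░░
░░░░■●○··░░░
░░░░░░░░░░░░

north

░░░░░░░░░░░░
░░░░░░░░░░░░
░░░░░░░░░░░░
░░░░░░░░░░░░
░░░░○·■○○░░░
░░░░◇○◇○◇░░░
░░░░◇·◆■○░░░
░░░░○●○○○░░░
░░░░··○○■░░░
░░░░○·○·■░░░
░░░░·○·●·░░░
░░░░■●○··░░░

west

░░░░░░░░░░░░
░░░░░░░░░░░░
░░░░░░░░░░░░
░░░░░░░░░░░░
░░░░○○·■○○░░
░░░░·◇○◇○◇░░
░░░░◇◇◆○■○░░
░░░░○○●○○○░░
░░░░○··○○■░░
░░░░░○·○·■░░
░░░░░·○·●·░░
░░░░░■●○··░░

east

░░░░░░░░░░░░
░░░░░░░░░░░░
░░░░░░░░░░░░
░░░░░░░░░░░░
░░░○○·■○○░░░
░░░·◇○◇○◇░░░
░░░◇◇·◆■○░░░
░░░○○●○○○░░░
░░░○··○○■░░░
░░░░○·○·■░░░
░░░░·○·●·░░░
░░░░■●○··░░░

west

░░░░░░░░░░░░
░░░░░░░░░░░░
░░░░░░░░░░░░
░░░░░░░░░░░░
░░░░○○·■○○░░
░░░░·◇○◇○◇░░
░░░░◇◇◆○■○░░
░░░░○○●○○○░░
░░░░○··○○■░░
░░░░░○·○·■░░
░░░░░·○·●·░░
░░░░░■●○··░░

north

■■■■■■■■■■■■
░░░░░░░░░░░░
░░░░░░░░░░░░
░░░░░░░░░░░░
░░░░○○○●◇░░░
░░░░○○·■○○░░
░░░░·◇◆◇○◇░░
░░░░◇◇·○■○░░
░░░░○○●○○○░░
░░░░○··○○■░░
░░░░░○·○·■░░
░░░░░·○·●·░░

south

░░░░░░░░░░░░
░░░░░░░░░░░░
░░░░░░░░░░░░
░░░░○○○●◇░░░
░░░░○○·■○○░░
░░░░·◇○◇○◇░░
░░░░◇◇◆○■○░░
░░░░○○●○○○░░
░░░░○··○○■░░
░░░░░○·○·■░░
░░░░░·○·●·░░
░░░░░■●○··░░

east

░░░░░░░░░░░░
░░░░░░░░░░░░
░░░░░░░░░░░░
░░░○○○●◇░░░░
░░░○○·■○○░░░
░░░·◇○◇○◇░░░
░░░◇◇·◆■○░░░
░░░○○●○○○░░░
░░░○··○○■░░░
░░░░○·○·■░░░
░░░░·○·●·░░░
░░░░■●○··░░░

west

░░░░░░░░░░░░
░░░░░░░░░░░░
░░░░░░░░░░░░
░░░░○○○●◇░░░
░░░░○○·■○○░░
░░░░·◇○◇○◇░░
░░░░◇◇◆○■○░░
░░░░○○●○○○░░
░░░░○··○○■░░
░░░░░○·○·■░░
░░░░░·○·●·░░
░░░░░■●○··░░

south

░░░░░░░░░░░░
░░░░░░░░░░░░
░░░░○○○●◇░░░
░░░░○○·■○○░░
░░░░·◇○◇○◇░░
░░░░◇◇·○■○░░
░░░░○○◆○○○░░
░░░░○··○○■░░
░░░░○○·○·■░░
░░░░░·○·●·░░
░░░░░■●○··░░
░░░░░░░░░░░░

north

░░░░░░░░░░░░
░░░░░░░░░░░░
░░░░░░░░░░░░
░░░░○○○●◇░░░
░░░░○○·■○○░░
░░░░·◇○◇○◇░░
░░░░◇◇◆○■○░░
░░░░○○●○○○░░
░░░░○··○○■░░
░░░░○○·○·■░░
░░░░░·○·●·░░
░░░░░■●○··░░

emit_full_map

○○○●◇░
○○·■○○
·◇○◇○◇
◇◇◆○■○
○○●○○○
○··○○■
○○·○·■
░·○·●·
░■●○··

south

░░░░░░░░░░░░
░░░░░░░░░░░░
░░░░○○○●◇░░░
░░░░○○·■○○░░
░░░░·◇○◇○◇░░
░░░░◇◇·○■○░░
░░░░○○◆○○○░░
░░░░○··○○■░░
░░░░○○·○·■░░
░░░░░·○·●·░░
░░░░░■●○··░░
░░░░░░░░░░░░

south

░░░░░░░░░░░░
░░░░○○○●◇░░░
░░░░○○·■○○░░
░░░░·◇○◇○◇░░
░░░░◇◇·○■○░░
░░░░○○●○○○░░
░░░░○·◆○○■░░
░░░░○○·○·■░░
░░░░●·○·●·░░
░░░░░■●○··░░
░░░░░░░░░░░░
░░░░░░░░░░░░

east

░░░░░░░░░░░░
░░░○○○●◇░░░░
░░░○○·■○○░░░
░░░·◇○◇○◇░░░
░░░◇◇·○■○░░░
░░░○○●○○○░░░
░░░○··◆○■░░░
░░░○○·○·■░░░
░░░●·○·●·░░░
░░░░■●○··░░░
░░░░░░░░░░░░
░░░░░░░░░░░░

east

░░░░░░░░░░░░
░░○○○●◇░░░░░
░░○○·■○○░░░░
░░·◇○◇○◇░░░░
░░◇◇·○■○◇░░░
░░○○●○○○·░░░
░░○··○◆■○░░░
░░○○·○·■●░░░
░░●·○·●·○░░░
░░░■●○··░░░░
░░░░░░░░░░░░
░░░░░░░░░░░░

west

░░░░░░░░░░░░
░░░○○○●◇░░░░
░░░○○·■○○░░░
░░░·◇○◇○◇░░░
░░░◇◇·○■○◇░░
░░░○○●○○○·░░
░░░○··◆○■○░░
░░░○○·○·■●░░
░░░●·○·●·○░░
░░░░■●○··░░░
░░░░░░░░░░░░
░░░░░░░░░░░░

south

░░░○○○●◇░░░░
░░░○○·■○○░░░
░░░·◇○◇○◇░░░
░░░◇◇·○■○◇░░
░░░○○●○○○·░░
░░░○··○○■○░░
░░░○○·◆·■●░░
░░░●·○·●·○░░
░░░░■●○··░░░
░░░░░░░░░░░░
░░░░░░░░░░░░
░░░░░░░░░░░░

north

░░░░░░░░░░░░
░░░○○○●◇░░░░
░░░○○·■○○░░░
░░░·◇○◇○◇░░░
░░░◇◇·○■○◇░░
░░░○○●○○○·░░
░░░○··◆○■○░░
░░░○○·○·■●░░
░░░●·○·●·○░░
░░░░■●○··░░░
░░░░░░░░░░░░
░░░░░░░░░░░░

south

░░░○○○●◇░░░░
░░░○○·■○○░░░
░░░·◇○◇○◇░░░
░░░◇◇·○■○◇░░
░░░○○●○○○·░░
░░░○··○○■○░░
░░░○○·◆·■●░░
░░░●·○·●·○░░
░░░░■●○··░░░
░░░░░░░░░░░░
░░░░░░░░░░░░
░░░░░░░░░░░░

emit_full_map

○○○●◇░░
○○·■○○░
·◇○◇○◇░
◇◇·○■○◇
○○●○○○·
○··○○■○
○○·◆·■●
●·○·●·○
░■●○··░


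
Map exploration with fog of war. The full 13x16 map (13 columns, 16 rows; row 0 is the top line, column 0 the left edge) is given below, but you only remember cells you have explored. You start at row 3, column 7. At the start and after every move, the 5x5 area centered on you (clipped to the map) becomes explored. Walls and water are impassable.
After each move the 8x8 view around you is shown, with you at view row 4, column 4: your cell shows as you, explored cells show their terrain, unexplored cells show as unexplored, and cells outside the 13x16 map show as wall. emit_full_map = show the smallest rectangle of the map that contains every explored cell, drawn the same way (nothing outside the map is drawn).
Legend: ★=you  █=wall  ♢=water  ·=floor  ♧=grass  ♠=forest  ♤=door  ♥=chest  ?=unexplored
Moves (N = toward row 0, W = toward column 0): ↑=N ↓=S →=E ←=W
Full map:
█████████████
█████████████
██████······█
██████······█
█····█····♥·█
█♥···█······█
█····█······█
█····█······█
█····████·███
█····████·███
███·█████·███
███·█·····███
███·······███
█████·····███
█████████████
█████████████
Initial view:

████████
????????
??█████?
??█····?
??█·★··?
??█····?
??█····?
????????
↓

????????
??█████?
??█····?
??█····?
??█·★··?
??█····?
??█····?
????????

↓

??█████?
??█····?
??█····?
??█····?
??█·★··?
??█····?
??█····?
????????

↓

??█····?
??█····?
??█····?
??█····?
??█·★··?
??█····?
??████·?
????????

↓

??█····?
??█····?
??█····?
??█····?
??█·★··?
??████·?
??████·?
????????

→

?█····??
?█····??
?█·····?
?█·····?
?█··★··?
?████·█?
?████·█?
????????

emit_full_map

█████?
█····?
█····?
█····?
█·····
█·····
█··★··
████·█
████·█

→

█····???
█····???
█······?
█······?
█···★··?
████·██?
████·██?
????????

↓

█····???
█······?
█······?
█······?
████★██?
████·██?
??██·██?
????????

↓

█······?
█······?
█······?
████·██?
████★██?
??██·██?
??···██?
????????

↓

█······?
█······?
████·██?
████·██?
??██★██?
??···██?
??···██?
????????

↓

█······?
████·██?
████·██?
??██·██?
??··★██?
??···██?
??···██?
????????

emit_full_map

█████??
█····??
█····??
█····??
█······
█······
█······
████·██
████·██
??██·██
??··★██
??···██
??···██

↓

████·██?
████·██?
??██·██?
??···██?
??··★██?
??···██?
??█████?
????????

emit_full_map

█████??
█····??
█····??
█····??
█······
█······
█······
████·██
████·██
??██·██
??···██
??··★██
??···██
??█████


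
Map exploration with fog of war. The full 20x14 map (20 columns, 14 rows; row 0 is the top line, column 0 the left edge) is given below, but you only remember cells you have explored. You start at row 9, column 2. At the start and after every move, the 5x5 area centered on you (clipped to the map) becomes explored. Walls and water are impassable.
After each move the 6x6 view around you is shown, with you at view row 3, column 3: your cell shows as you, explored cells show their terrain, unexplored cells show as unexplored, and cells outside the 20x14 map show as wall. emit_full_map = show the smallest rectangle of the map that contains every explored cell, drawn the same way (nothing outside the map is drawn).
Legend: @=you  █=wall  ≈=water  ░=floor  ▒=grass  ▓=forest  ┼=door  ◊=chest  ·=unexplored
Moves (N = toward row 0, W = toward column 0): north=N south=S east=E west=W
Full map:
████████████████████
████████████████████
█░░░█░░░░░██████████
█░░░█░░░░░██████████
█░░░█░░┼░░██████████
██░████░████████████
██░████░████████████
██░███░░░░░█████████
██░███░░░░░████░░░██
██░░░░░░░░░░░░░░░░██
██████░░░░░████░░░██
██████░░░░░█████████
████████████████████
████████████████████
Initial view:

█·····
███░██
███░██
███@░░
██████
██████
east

······
██░███
██░███
██░@░░
██████
██████

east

······
█░███░
█░███░
█░░@░░
█████░
█████░

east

······
░███░░
░███░░
░░░@░░
████░░
████░░

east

······
███░░░
███░░░
░░░@░░
███░░░
███░░░

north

······
·███░█
███░░░
███@░░
░░░░░░
███░░░

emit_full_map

····███░█
██░███░░░
██░███@░░
██░░░░░░░
██████░░░
██████░░░

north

······
·███░█
·███░█
███@░░
███░░░
░░░░░░

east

······
███░██
███░██
██░@░░
██░░░░
░░░░░░

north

······
·░░┼░░
███░██
███@██
██░░░░
██░░░░

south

·░░┼░░
███░██
███░██
██░@░░
██░░░░
░░░░░░

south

███░██
███░██
██░░░░
██░@░░
░░░░░░
██░░░░

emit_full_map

·····░░┼░░
····███░██
····███░██
██░███░░░░
██░███░@░░
██░░░░░░░░
██████░░░░
██████░░░·

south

███░██
██░░░░
██░░░░
░░░@░░
██░░░░
██░░░░

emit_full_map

·····░░┼░░
····███░██
····███░██
██░███░░░░
██░███░░░░
██░░░░░@░░
██████░░░░
██████░░░░


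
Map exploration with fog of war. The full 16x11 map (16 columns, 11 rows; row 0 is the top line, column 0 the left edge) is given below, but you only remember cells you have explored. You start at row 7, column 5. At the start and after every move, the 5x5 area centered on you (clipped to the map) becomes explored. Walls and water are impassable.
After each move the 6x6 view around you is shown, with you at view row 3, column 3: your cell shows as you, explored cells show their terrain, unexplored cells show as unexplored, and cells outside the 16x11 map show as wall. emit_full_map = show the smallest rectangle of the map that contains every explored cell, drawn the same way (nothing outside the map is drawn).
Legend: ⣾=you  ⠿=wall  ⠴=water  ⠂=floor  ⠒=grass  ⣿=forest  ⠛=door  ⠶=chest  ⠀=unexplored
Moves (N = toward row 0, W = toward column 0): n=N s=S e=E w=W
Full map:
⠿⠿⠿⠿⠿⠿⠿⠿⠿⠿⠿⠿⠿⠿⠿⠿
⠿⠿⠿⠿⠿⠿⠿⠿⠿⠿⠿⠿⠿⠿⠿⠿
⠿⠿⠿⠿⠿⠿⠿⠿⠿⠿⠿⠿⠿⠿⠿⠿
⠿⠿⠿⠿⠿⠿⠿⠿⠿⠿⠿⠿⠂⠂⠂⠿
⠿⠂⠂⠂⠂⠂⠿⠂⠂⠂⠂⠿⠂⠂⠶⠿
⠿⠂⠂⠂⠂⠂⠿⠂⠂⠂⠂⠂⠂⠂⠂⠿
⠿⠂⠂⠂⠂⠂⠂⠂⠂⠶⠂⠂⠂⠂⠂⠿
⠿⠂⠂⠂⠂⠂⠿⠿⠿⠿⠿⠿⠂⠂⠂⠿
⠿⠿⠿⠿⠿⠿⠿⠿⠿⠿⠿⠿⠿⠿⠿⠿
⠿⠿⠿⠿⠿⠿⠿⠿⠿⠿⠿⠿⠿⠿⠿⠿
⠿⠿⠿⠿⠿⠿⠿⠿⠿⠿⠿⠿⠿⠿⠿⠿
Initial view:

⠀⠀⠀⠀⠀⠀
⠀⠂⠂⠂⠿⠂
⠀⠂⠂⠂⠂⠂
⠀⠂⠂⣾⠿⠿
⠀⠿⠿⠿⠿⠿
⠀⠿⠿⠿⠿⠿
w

⠀⠀⠀⠀⠀⠀
⠀⠂⠂⠂⠂⠿
⠀⠂⠂⠂⠂⠂
⠀⠂⠂⣾⠂⠿
⠀⠿⠿⠿⠿⠿
⠀⠿⠿⠿⠿⠿

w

⠀⠀⠀⠀⠀⠀
⠀⠂⠂⠂⠂⠂
⠀⠂⠂⠂⠂⠂
⠀⠂⠂⣾⠂⠂
⠀⠿⠿⠿⠿⠿
⠀⠿⠿⠿⠿⠿

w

⠿⠀⠀⠀⠀⠀
⠿⠿⠂⠂⠂⠂
⠿⠿⠂⠂⠂⠂
⠿⠿⠂⣾⠂⠂
⠿⠿⠿⠿⠿⠿
⠿⠿⠿⠿⠿⠿

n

⠿⠀⠀⠀⠀⠀
⠿⠿⠂⠂⠂⠂
⠿⠿⠂⠂⠂⠂
⠿⠿⠂⣾⠂⠂
⠿⠿⠂⠂⠂⠂
⠿⠿⠿⠿⠿⠿

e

⠀⠀⠀⠀⠀⠀
⠿⠂⠂⠂⠂⠂
⠿⠂⠂⠂⠂⠂
⠿⠂⠂⣾⠂⠂
⠿⠂⠂⠂⠂⠂
⠿⠿⠿⠿⠿⠿

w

⠿⠀⠀⠀⠀⠀
⠿⠿⠂⠂⠂⠂
⠿⠿⠂⠂⠂⠂
⠿⠿⠂⣾⠂⠂
⠿⠿⠂⠂⠂⠂
⠿⠿⠿⠿⠿⠿

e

⠀⠀⠀⠀⠀⠀
⠿⠂⠂⠂⠂⠂
⠿⠂⠂⠂⠂⠂
⠿⠂⠂⣾⠂⠂
⠿⠂⠂⠂⠂⠂
⠿⠿⠿⠿⠿⠿


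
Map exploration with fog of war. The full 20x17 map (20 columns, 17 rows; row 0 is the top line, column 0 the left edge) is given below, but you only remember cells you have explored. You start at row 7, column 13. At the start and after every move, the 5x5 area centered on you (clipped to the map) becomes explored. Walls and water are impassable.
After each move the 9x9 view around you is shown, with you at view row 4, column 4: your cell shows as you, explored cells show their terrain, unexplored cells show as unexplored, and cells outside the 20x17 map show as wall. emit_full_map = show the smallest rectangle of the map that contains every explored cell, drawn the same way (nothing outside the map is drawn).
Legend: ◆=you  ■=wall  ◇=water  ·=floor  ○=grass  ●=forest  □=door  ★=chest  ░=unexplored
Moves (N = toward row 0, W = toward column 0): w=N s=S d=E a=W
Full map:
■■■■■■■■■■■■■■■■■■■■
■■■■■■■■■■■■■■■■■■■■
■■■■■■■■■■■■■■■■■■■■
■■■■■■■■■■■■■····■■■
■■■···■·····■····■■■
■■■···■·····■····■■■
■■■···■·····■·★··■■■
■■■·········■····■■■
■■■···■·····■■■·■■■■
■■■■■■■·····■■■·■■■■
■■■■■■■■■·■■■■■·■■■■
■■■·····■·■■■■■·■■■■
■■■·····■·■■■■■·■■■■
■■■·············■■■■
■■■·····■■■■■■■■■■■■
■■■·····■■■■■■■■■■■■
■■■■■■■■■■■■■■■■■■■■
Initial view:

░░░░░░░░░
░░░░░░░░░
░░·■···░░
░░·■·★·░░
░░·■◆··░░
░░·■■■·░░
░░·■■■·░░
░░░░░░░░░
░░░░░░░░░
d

░░░░░░░░░
░░░░░░░░░
░·■····░░
░·■·★··░░
░·■·◆··░░
░·■■■·■░░
░·■■■·■░░
░░░░░░░░░
░░░░░░░░░

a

░░░░░░░░░
░░░░░░░░░
░░·■····░
░░·■·★··░
░░·■◆···░
░░·■■■·■░
░░·■■■·■░
░░░░░░░░░
░░░░░░░░░

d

░░░░░░░░░
░░░░░░░░░
░·■····░░
░·■·★··░░
░·■·◆··░░
░·■■■·■░░
░·■■■·■░░
░░░░░░░░░
░░░░░░░░░

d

░░░░░░░░░
░░░░░░░░░
·■····■░░
·■·★··■░░
·■··◆·■░░
·■■■·■■░░
·■■■·■■░░
░░░░░░░░░
░░░░░░░░░

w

░░░░░░░░░
░░░░░░░░░
░░····■░░
·■····■░░
·■·★◆·■░░
·■····■░░
·■■■·■■░░
·■■■·■■░░
░░░░░░░░░

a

░░░░░░░░░
░░░░░░░░░
░░■····■░
░·■····■░
░·■·◆··■░
░·■····■░
░·■■■·■■░
░·■■■·■■░
░░░░░░░░░

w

░░░░░░░░░
░░░░░░░░░
░░■····░░
░░■····■░
░·■·◆··■░
░·■·★··■░
░·■····■░
░·■■■·■■░
░·■■■·■■░

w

░░░░░░░░░
░░░░░░░░░
░░■■■■■░░
░░■····░░
░░■·◆··■░
░·■····■░
░·■·★··■░
░·■····■░
░·■■■·■■░

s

░░░░░░░░░
░░■■■■■░░
░░■····░░
░░■····■░
░·■·◆··■░
░·■·★··■░
░·■····■░
░·■■■·■■░
░·■■■·■■░

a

░░░░░░░░░
░░░■■■■■░
░░■■····░
░░·■····■
░░·■◆···■
░░·■·★··■
░░·■····■
░░·■■■·■■
░░·■■■·■■

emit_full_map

░■■■■■░
■■····░
·■····■
·■◆···■
·■·★··■
·■····■
·■■■·■■
·■■■·■■

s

░░░■■■■■░
░░■■····░
░░·■····■
░░·■····■
░░·■◆★··■
░░·■····■
░░·■■■·■■
░░·■■■·■■
░░░░░░░░░

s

░░■■····░
░░·■····■
░░·■····■
░░·■·★··■
░░·■◆···■
░░·■■■·■■
░░·■■■·■■
░░░░░░░░░
░░░░░░░░░

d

░■■····░░
░·■····■░
░·■····■░
░·■·★··■░
░·■·◆··■░
░·■■■·■■░
░·■■■·■■░
░░░░░░░░░
░░░░░░░░░

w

░░■■■■■░░
░■■····░░
░·■····■░
░·■····■░
░·■·◆··■░
░·■····■░
░·■■■·■■░
░·■■■·■■░
░░░░░░░░░

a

░░░■■■■■░
░░■■····░
░░·■····■
░░·■····■
░░·■◆★··■
░░·■····■
░░·■■■·■■
░░·■■■·■■
░░░░░░░░░

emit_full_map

░■■■■■░
■■····░
·■····■
·■····■
·■◆★··■
·■····■
·■■■·■■
·■■■·■■

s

░░■■····░
░░·■····■
░░·■····■
░░·■·★··■
░░·■◆···■
░░·■■■·■■
░░·■■■·■■
░░░░░░░░░
░░░░░░░░░

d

░■■····░░
░·■····■░
░·■····■░
░·■·★··■░
░·■·◆··■░
░·■■■·■■░
░·■■■·■■░
░░░░░░░░░
░░░░░░░░░

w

░░■■■■■░░
░■■····░░
░·■····■░
░·■····■░
░·■·◆··■░
░·■····■░
░·■■■·■■░
░·■■■·■■░
░░░░░░░░░


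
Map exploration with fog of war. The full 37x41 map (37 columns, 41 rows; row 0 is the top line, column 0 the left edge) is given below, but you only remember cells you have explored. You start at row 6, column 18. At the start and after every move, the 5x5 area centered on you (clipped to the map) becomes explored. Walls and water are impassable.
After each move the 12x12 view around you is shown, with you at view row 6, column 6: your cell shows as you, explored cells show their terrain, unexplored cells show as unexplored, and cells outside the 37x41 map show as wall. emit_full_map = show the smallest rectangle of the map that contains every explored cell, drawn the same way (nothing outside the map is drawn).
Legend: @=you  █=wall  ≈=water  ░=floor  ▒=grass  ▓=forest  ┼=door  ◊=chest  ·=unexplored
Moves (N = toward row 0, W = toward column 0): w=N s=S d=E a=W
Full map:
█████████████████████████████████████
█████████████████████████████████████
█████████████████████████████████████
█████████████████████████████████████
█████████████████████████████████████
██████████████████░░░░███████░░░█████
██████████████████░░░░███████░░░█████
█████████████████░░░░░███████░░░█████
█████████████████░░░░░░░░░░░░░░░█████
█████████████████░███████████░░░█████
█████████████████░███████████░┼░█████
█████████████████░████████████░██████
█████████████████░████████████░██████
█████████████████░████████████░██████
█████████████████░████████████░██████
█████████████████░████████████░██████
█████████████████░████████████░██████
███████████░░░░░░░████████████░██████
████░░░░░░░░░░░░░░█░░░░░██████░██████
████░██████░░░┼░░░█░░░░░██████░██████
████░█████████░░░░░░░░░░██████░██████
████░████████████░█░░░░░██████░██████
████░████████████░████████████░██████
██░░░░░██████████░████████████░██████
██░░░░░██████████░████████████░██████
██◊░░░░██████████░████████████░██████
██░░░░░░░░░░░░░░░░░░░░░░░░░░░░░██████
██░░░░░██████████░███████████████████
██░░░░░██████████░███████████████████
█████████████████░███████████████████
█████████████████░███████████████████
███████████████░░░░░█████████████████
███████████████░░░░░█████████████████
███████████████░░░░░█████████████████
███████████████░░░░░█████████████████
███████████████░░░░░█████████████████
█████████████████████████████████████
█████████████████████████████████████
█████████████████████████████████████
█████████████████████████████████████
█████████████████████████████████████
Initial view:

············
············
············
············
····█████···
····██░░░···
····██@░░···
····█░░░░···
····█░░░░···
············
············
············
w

████████████
············
············
············
····█████···
····█████···
····██@░░···
····██░░░···
····█░░░░···
····█░░░░···
············
············

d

████████████
············
············
············
···██████···
···██████···
···██░@░░···
···██░░░░···
···█░░░░░···
···█░░░░····
············
············

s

············
············
············
···██████···
···██████···
···██░░░░···
···██░@░░···
···█░░░░░···
···█░░░░░···
············
············
············

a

············
············
············
····██████··
····██████··
····██░░░░··
····██@░░░··
····█░░░░░··
····█░░░░░··
············
············
············

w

████████████
············
············
············
····██████··
····██████··
····██@░░░··
····██░░░░··
····█░░░░░··
····█░░░░░··
············
············

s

············
············
············
····██████··
····██████··
····██░░░░··
····██@░░░··
····█░░░░░··
····█░░░░░··
············
············
············

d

············
············
············
···██████···
···██████···
···██░░░░···
···██░@░░···
···█░░░░░···
···█░░░░░···
············
············
············

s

············
············
···██████···
···██████···
···██░░░░···
···██░░░░···
···█░░@░░···
···█░░░░░···
····░████···
············
············
············

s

············
···██████···
···██████···
···██░░░░···
···██░░░░···
···█░░░░░···
···█░░@░░···
····░████···
····░████···
············
············
············

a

············
····██████··
····██████··
····██░░░░··
····██░░░░··
····█░░░░░··
····█░@░░░··
····█░████··
····█░████··
············
············
············

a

············
·····██████·
·····██████·
·····██░░░░·
····███░░░░·
····██░░░░░·
····██@░░░░·
····██░████·
····██░████·
············
············
············

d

············
····██████··
····██████··
····██░░░░··
···███░░░░··
···██░░░░░··
···██░@░░░··
···██░████··
···██░████··
············
············
············

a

············
·····██████·
·····██████·
·····██░░░░·
····███░░░░·
····██░░░░░·
····██@░░░░·
····██░████·
····██░████·
············
············
············

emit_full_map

·██████
·██████
·██░░░░
███░░░░
██░░░░░
██@░░░░
██░████
██░████

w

············
············
·····██████·
·····██████·
····███░░░░·
····███░░░░·
····██@░░░░·
····██░░░░░·
····██░████·
····██░████·
············
············

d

············
············
····██████··
····██████··
···███░░░░··
···███░░░░··
···██░@░░░··
···██░░░░░··
···██░████··
···██░████··
············
············

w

············
············
············
····██████··
····██████··
···███░░░░··
···███@░░░··
···██░░░░░··
···██░░░░░··
···██░████··
···██░████··
············

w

████████████
············
············
············
····██████··
····██████··
···███@░░░··
···███░░░░··
···██░░░░░··
···██░░░░░··
···██░████··
···██░████··

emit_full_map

·██████
·██████
███@░░░
███░░░░
██░░░░░
██░░░░░
██░████
██░████

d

████████████
············
············
············
···██████···
···██████···
··███░@░░···
··███░░░░···
··██░░░░░···
··██░░░░░···
··██░████···
··██░████···

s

············
············
············
···██████···
···██████···
··███░░░░···
··███░@░░···
··██░░░░░···
··██░░░░░···
··██░████···
··██░████···
············

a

············
············
············
····██████··
····██████··
···███░░░░··
···███@░░░··
···██░░░░░··
···██░░░░░··
···██░████··
···██░████··
············

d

············
············
············
···██████···
···██████···
··███░░░░···
··███░@░░···
··██░░░░░···
··██░░░░░···
··██░████···
··██░████···
············

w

████████████
············
············
············
···██████···
···██████···
··███░@░░···
··███░░░░···
··██░░░░░···
··██░░░░░···
··██░████···
··██░████···

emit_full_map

·██████
·██████
███░@░░
███░░░░
██░░░░░
██░░░░░
██░████
██░████
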